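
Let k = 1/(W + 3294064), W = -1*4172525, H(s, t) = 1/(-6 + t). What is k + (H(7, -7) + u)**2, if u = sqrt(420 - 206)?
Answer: 31771298818/148459909 - 2*sqrt(214)/13 ≈ 211.76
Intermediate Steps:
u = sqrt(214) ≈ 14.629
W = -4172525
k = -1/878461 (k = 1/(-4172525 + 3294064) = 1/(-878461) = -1/878461 ≈ -1.1384e-6)
k + (H(7, -7) + u)**2 = -1/878461 + (1/(-6 - 7) + sqrt(214))**2 = -1/878461 + (1/(-13) + sqrt(214))**2 = -1/878461 + (-1/13 + sqrt(214))**2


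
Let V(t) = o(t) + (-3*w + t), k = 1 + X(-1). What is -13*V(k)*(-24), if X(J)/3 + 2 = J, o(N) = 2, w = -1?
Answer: -936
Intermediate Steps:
X(J) = -6 + 3*J
k = -8 (k = 1 + (-6 + 3*(-1)) = 1 + (-6 - 3) = 1 - 9 = -8)
V(t) = 5 + t (V(t) = 2 + (-3*(-1) + t) = 2 + (3 + t) = 5 + t)
-13*V(k)*(-24) = -13*(5 - 8)*(-24) = -13*(-3)*(-24) = 39*(-24) = -936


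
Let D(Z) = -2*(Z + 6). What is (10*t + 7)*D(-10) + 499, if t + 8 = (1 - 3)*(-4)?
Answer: 555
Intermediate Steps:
D(Z) = -12 - 2*Z (D(Z) = -2*(6 + Z) = -12 - 2*Z)
t = 0 (t = -8 + (1 - 3)*(-4) = -8 - 2*(-4) = -8 + 8 = 0)
(10*t + 7)*D(-10) + 499 = (10*0 + 7)*(-12 - 2*(-10)) + 499 = (0 + 7)*(-12 + 20) + 499 = 7*8 + 499 = 56 + 499 = 555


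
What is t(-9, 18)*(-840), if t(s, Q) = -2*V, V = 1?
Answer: 1680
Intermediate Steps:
t(s, Q) = -2 (t(s, Q) = -2*1 = -2)
t(-9, 18)*(-840) = -2*(-840) = 1680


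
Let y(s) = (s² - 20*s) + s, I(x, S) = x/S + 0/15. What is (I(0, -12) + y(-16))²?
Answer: 313600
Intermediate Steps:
I(x, S) = x/S (I(x, S) = x/S + 0*(1/15) = x/S + 0 = x/S)
y(s) = s² - 19*s
(I(0, -12) + y(-16))² = (0/(-12) - 16*(-19 - 16))² = (0*(-1/12) - 16*(-35))² = (0 + 560)² = 560² = 313600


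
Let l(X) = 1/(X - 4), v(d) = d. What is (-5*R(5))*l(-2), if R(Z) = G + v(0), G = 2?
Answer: 5/3 ≈ 1.6667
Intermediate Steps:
l(X) = 1/(-4 + X)
R(Z) = 2 (R(Z) = 2 + 0 = 2)
(-5*R(5))*l(-2) = (-5*2)/(-4 - 2) = -10/(-6) = -10*(-⅙) = 5/3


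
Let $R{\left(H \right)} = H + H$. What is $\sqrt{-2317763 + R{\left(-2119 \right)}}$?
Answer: $29 i \sqrt{2761} \approx 1523.8 i$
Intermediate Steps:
$R{\left(H \right)} = 2 H$
$\sqrt{-2317763 + R{\left(-2119 \right)}} = \sqrt{-2317763 + 2 \left(-2119\right)} = \sqrt{-2317763 - 4238} = \sqrt{-2322001} = 29 i \sqrt{2761}$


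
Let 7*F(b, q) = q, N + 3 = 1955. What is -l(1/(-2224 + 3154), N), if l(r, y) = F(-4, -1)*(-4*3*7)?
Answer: -12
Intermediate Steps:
N = 1952 (N = -3 + 1955 = 1952)
F(b, q) = q/7
l(r, y) = 12 (l(r, y) = ((⅐)*(-1))*(-4*3*7) = -(-12)*7/7 = -⅐*(-84) = 12)
-l(1/(-2224 + 3154), N) = -1*12 = -12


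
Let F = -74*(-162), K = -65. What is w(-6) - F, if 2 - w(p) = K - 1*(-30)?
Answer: -11951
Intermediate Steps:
w(p) = 37 (w(p) = 2 - (-65 - 1*(-30)) = 2 - (-65 + 30) = 2 - 1*(-35) = 2 + 35 = 37)
F = 11988
w(-6) - F = 37 - 1*11988 = 37 - 11988 = -11951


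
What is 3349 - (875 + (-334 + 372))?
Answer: 2436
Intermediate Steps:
3349 - (875 + (-334 + 372)) = 3349 - (875 + 38) = 3349 - 1*913 = 3349 - 913 = 2436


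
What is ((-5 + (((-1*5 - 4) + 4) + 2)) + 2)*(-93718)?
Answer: 562308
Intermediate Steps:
((-5 + (((-1*5 - 4) + 4) + 2)) + 2)*(-93718) = ((-5 + (((-5 - 4) + 4) + 2)) + 2)*(-93718) = ((-5 + ((-9 + 4) + 2)) + 2)*(-93718) = ((-5 + (-5 + 2)) + 2)*(-93718) = ((-5 - 3) + 2)*(-93718) = (-8 + 2)*(-93718) = -6*(-93718) = 562308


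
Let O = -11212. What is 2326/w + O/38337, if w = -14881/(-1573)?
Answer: 140100493154/570492897 ≈ 245.58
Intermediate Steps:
w = 14881/1573 (w = -14881*(-1/1573) = 14881/1573 ≈ 9.4603)
2326/w + O/38337 = 2326/(14881/1573) - 11212/38337 = 2326*(1573/14881) - 11212*1/38337 = 3658798/14881 - 11212/38337 = 140100493154/570492897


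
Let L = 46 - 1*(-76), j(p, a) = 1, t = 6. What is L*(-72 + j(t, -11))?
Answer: -8662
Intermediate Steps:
L = 122 (L = 46 + 76 = 122)
L*(-72 + j(t, -11)) = 122*(-72 + 1) = 122*(-71) = -8662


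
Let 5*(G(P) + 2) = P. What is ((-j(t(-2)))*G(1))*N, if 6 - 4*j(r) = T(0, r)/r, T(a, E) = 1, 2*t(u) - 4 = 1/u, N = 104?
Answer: 8892/35 ≈ 254.06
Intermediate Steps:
t(u) = 2 + 1/(2*u)
G(P) = -2 + P/5
j(r) = 3/2 - 1/(4*r)
((-j(t(-2)))*G(1))*N = ((-(-1 + 6*(2 + (½)/(-2)))/(4*(2 + (½)/(-2))))*(-2 + (⅕)*1))*104 = ((-(-1 + 6*(2 + (½)*(-½)))/(4*(2 + (½)*(-½))))*(-2 + ⅕))*104 = (-(-1 + 6*(2 - ¼))/(4*(2 - ¼))*(-9/5))*104 = (-(-1 + 6*(7/4))/(4*7/4)*(-9/5))*104 = (-4*(-1 + 21/2)/(4*7)*(-9/5))*104 = (-4*19/(4*7*2)*(-9/5))*104 = (-1*19/14*(-9/5))*104 = -19/14*(-9/5)*104 = (171/70)*104 = 8892/35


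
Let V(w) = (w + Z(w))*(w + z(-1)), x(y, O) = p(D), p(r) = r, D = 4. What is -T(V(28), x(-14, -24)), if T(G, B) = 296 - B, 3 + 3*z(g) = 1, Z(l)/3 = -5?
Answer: -292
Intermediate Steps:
Z(l) = -15 (Z(l) = 3*(-5) = -15)
z(g) = -⅔ (z(g) = -1 + (⅓)*1 = -1 + ⅓ = -⅔)
x(y, O) = 4
V(w) = (-15 + w)*(-⅔ + w) (V(w) = (w - 15)*(w - ⅔) = (-15 + w)*(-⅔ + w))
-T(V(28), x(-14, -24)) = -(296 - 1*4) = -(296 - 4) = -1*292 = -292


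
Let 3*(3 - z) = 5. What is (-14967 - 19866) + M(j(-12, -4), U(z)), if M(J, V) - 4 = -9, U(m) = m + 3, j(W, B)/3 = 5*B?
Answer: -34838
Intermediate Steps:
j(W, B) = 15*B (j(W, B) = 3*(5*B) = 15*B)
z = 4/3 (z = 3 - ⅓*5 = 3 - 5/3 = 4/3 ≈ 1.3333)
U(m) = 3 + m
M(J, V) = -5 (M(J, V) = 4 - 9 = -5)
(-14967 - 19866) + M(j(-12, -4), U(z)) = (-14967 - 19866) - 5 = -34833 - 5 = -34838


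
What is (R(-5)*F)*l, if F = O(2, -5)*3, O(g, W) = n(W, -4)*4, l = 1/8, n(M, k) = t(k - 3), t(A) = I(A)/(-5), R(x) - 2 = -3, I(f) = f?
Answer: -21/10 ≈ -2.1000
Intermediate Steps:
R(x) = -1 (R(x) = 2 - 3 = -1)
t(A) = -A/5 (t(A) = A/(-5) = A*(-⅕) = -A/5)
n(M, k) = ⅗ - k/5 (n(M, k) = -(k - 3)/5 = -(-3 + k)/5 = ⅗ - k/5)
l = ⅛ ≈ 0.12500
O(g, W) = 28/5 (O(g, W) = (⅗ - ⅕*(-4))*4 = (⅗ + ⅘)*4 = (7/5)*4 = 28/5)
F = 84/5 (F = (28/5)*3 = 84/5 ≈ 16.800)
(R(-5)*F)*l = -1*84/5*(⅛) = -84/5*⅛ = -21/10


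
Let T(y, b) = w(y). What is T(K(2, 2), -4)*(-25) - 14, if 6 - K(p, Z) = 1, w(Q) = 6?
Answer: -164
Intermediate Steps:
K(p, Z) = 5 (K(p, Z) = 6 - 1*1 = 6 - 1 = 5)
T(y, b) = 6
T(K(2, 2), -4)*(-25) - 14 = 6*(-25) - 14 = -150 - 14 = -164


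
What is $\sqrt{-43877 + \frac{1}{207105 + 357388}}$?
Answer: $\frac{4 i \sqrt{873844314431530}}{564493} \approx 209.47 i$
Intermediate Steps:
$\sqrt{-43877 + \frac{1}{207105 + 357388}} = \sqrt{-43877 + \frac{1}{564493}} = \sqrt{- \frac{24768259360}{564493}} = \frac{4 i \sqrt{873844314431530}}{564493}$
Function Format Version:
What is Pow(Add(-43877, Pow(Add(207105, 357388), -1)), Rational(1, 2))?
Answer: Mul(Rational(4, 564493), I, Pow(873844314431530, Rational(1, 2))) ≈ Mul(209.47, I)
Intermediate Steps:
Pow(Add(-43877, Pow(Add(207105, 357388), -1)), Rational(1, 2)) = Pow(Add(-43877, Pow(564493, -1)), Rational(1, 2)) = Pow(Add(-43877, Rational(1, 564493)), Rational(1, 2)) = Pow(Rational(-24768259360, 564493), Rational(1, 2)) = Mul(Rational(4, 564493), I, Pow(873844314431530, Rational(1, 2)))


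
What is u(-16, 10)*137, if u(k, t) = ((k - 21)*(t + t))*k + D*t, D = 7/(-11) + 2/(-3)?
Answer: 53469730/33 ≈ 1.6203e+6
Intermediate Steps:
D = -43/33 (D = 7*(-1/11) + 2*(-⅓) = -7/11 - ⅔ = -43/33 ≈ -1.3030)
u(k, t) = -43*t/33 + 2*k*t*(-21 + k) (u(k, t) = ((k - 21)*(t + t))*k - 43*t/33 = ((-21 + k)*(2*t))*k - 43*t/33 = (2*t*(-21 + k))*k - 43*t/33 = 2*k*t*(-21 + k) - 43*t/33 = -43*t/33 + 2*k*t*(-21 + k))
u(-16, 10)*137 = ((1/33)*10*(-43 - 1386*(-16) + 66*(-16)²))*137 = ((1/33)*10*(-43 + 22176 + 66*256))*137 = ((1/33)*10*(-43 + 22176 + 16896))*137 = ((1/33)*10*39029)*137 = (390290/33)*137 = 53469730/33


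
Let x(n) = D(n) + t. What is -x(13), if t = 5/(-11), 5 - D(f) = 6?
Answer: 16/11 ≈ 1.4545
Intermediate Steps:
D(f) = -1 (D(f) = 5 - 1*6 = 5 - 6 = -1)
t = -5/11 (t = 5*(-1/11) = -5/11 ≈ -0.45455)
x(n) = -16/11 (x(n) = -1 - 5/11 = -16/11)
-x(13) = -1*(-16/11) = 16/11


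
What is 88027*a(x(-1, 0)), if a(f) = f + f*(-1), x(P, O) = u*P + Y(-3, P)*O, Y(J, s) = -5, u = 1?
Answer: 0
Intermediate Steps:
x(P, O) = P - 5*O (x(P, O) = 1*P - 5*O = P - 5*O)
a(f) = 0 (a(f) = f - f = 0)
88027*a(x(-1, 0)) = 88027*0 = 0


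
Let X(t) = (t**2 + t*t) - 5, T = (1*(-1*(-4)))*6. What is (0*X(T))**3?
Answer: 0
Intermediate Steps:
T = 24 (T = (1*4)*6 = 4*6 = 24)
X(t) = -5 + 2*t**2 (X(t) = (t**2 + t**2) - 5 = 2*t**2 - 5 = -5 + 2*t**2)
(0*X(T))**3 = (0*(-5 + 2*24**2))**3 = (0*(-5 + 2*576))**3 = (0*(-5 + 1152))**3 = (0*1147)**3 = 0**3 = 0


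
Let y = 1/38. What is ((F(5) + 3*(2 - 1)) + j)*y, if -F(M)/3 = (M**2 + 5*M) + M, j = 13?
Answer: -149/38 ≈ -3.9211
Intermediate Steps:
y = 1/38 ≈ 0.026316
F(M) = -18*M - 3*M**2 (F(M) = -3*((M**2 + 5*M) + M) = -3*(M**2 + 6*M) = -18*M - 3*M**2)
((F(5) + 3*(2 - 1)) + j)*y = ((-3*5*(6 + 5) + 3*(2 - 1)) + 13)*(1/38) = ((-3*5*11 + 3*1) + 13)*(1/38) = ((-165 + 3) + 13)*(1/38) = (-162 + 13)*(1/38) = -149*1/38 = -149/38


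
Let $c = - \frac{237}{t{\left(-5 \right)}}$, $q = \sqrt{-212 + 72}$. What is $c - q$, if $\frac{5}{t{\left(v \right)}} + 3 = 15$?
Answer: $- \frac{2844}{5} - 2 i \sqrt{35} \approx -568.8 - 11.832 i$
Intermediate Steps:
$t{\left(v \right)} = \frac{5}{12}$ ($t{\left(v \right)} = \frac{5}{-3 + 15} = \frac{5}{12}$)
$q = 2 i \sqrt{35}$ ($q = \sqrt{-140} = 2 i \sqrt{35} \approx 11.832 i$)
$c = - \frac{2844}{5}$ ($c = - \frac{237}{\frac{5}{12}} = \left(-237\right) \frac{12}{5} = - \frac{2844}{5} \approx -568.8$)
$c - q = - \frac{2844}{5} - 2 i \sqrt{35}$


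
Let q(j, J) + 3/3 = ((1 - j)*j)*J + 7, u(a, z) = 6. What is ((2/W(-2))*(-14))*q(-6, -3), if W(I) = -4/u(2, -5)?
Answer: 5544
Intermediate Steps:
W(I) = -⅔ (W(I) = -4/6 = -4*⅙ = -⅔)
q(j, J) = 6 + J*j*(1 - j) (q(j, J) = -1 + (((1 - j)*j)*J + 7) = -1 + ((j*(1 - j))*J + 7) = -1 + (J*j*(1 - j) + 7) = -1 + (7 + J*j*(1 - j)) = 6 + J*j*(1 - j))
((2/W(-2))*(-14))*q(-6, -3) = ((2/(-⅔))*(-14))*(6 - 3*(-6) - 1*(-3)*(-6)²) = ((2*(-3/2))*(-14))*(6 + 18 - 1*(-3)*36) = (-3*(-14))*(6 + 18 + 108) = 42*132 = 5544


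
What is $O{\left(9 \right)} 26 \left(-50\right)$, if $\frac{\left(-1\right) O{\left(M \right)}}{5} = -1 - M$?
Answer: $-65000$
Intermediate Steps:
$O{\left(M \right)} = 5 + 5 M$ ($O{\left(M \right)} = - 5 \left(-1 - M\right) = 5 + 5 M$)
$O{\left(9 \right)} 26 \left(-50\right) = \left(5 + 5 \cdot 9\right) 26 \left(-50\right) = \left(5 + 45\right) 26 \left(-50\right) = 50 \cdot 26 \left(-50\right) = 1300 \left(-50\right) = -65000$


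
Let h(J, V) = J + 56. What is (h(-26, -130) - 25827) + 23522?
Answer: -2275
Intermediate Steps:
h(J, V) = 56 + J
(h(-26, -130) - 25827) + 23522 = ((56 - 26) - 25827) + 23522 = (30 - 25827) + 23522 = -25797 + 23522 = -2275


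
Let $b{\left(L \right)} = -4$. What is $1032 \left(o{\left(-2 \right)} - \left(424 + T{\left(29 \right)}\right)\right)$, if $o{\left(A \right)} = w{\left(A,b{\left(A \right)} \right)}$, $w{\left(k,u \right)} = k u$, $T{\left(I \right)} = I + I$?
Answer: $-489168$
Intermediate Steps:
$T{\left(I \right)} = 2 I$
$o{\left(A \right)} = - 4 A$ ($o{\left(A \right)} = A \left(-4\right) = - 4 A$)
$1032 \left(o{\left(-2 \right)} - \left(424 + T{\left(29 \right)}\right)\right) = 1032 \left(\left(-4\right) \left(-2\right) - \left(424 + 2 \cdot 29\right)\right) = 1032 \left(8 - 482\right) = 1032 \left(-474\right) = -489168$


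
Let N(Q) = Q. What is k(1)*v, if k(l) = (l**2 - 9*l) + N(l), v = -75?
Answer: 525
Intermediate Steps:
k(l) = l**2 - 8*l (k(l) = (l**2 - 9*l) + l = l**2 - 8*l)
k(1)*v = (1*(-8 + 1))*(-75) = (1*(-7))*(-75) = -7*(-75) = 525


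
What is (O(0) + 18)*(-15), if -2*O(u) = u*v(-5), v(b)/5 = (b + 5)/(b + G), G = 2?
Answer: -270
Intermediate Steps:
v(b) = 5*(5 + b)/(2 + b) (v(b) = 5*((b + 5)/(b + 2)) = 5*((5 + b)/(2 + b)) = 5*(5 + b)/(2 + b))
O(u) = 0 (O(u) = -u*5*(5 - 5)/(2 - 5)/2 = -u*5*0/(-3)/2 = -u*5*(-1/3)*0/2 = -u*0/2 = -1/2*0 = 0)
(O(0) + 18)*(-15) = (0 + 18)*(-15) = 18*(-15) = -270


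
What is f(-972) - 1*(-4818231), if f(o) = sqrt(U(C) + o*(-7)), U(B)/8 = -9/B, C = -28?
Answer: 4818231 + 3*sqrt(37058)/7 ≈ 4.8183e+6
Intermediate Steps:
U(B) = -72/B (U(B) = 8*(-9/B) = -72/B)
f(o) = sqrt(18/7 - 7*o) (f(o) = sqrt(-72/(-28) + o*(-7)) = sqrt(-72*(-1/28) - 7*o) = sqrt(18/7 - 7*o))
f(-972) - 1*(-4818231) = sqrt(126 - 343*(-972))/7 - 1*(-4818231) = sqrt(126 + 333396)/7 + 4818231 = sqrt(333522)/7 + 4818231 = (3*sqrt(37058))/7 + 4818231 = 3*sqrt(37058)/7 + 4818231 = 4818231 + 3*sqrt(37058)/7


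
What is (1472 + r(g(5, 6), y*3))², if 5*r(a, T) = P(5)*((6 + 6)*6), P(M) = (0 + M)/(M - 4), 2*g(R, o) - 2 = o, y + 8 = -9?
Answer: 2383936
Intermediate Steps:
y = -17 (y = -8 - 9 = -17)
g(R, o) = 1 + o/2
P(M) = M/(-4 + M)
r(a, T) = 72 (r(a, T) = ((5/(-4 + 5))*((6 + 6)*6))/5 = ((5/1)*(12*6))/5 = ((5*1)*72)/5 = (5*72)/5 = (⅕)*360 = 72)
(1472 + r(g(5, 6), y*3))² = (1472 + 72)² = 1544² = 2383936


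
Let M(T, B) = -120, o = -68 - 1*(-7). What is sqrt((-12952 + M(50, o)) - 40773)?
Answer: 11*I*sqrt(445) ≈ 232.05*I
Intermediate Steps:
o = -61 (o = -68 + 7 = -61)
sqrt((-12952 + M(50, o)) - 40773) = sqrt((-12952 - 120) - 40773) = sqrt(-13072 - 40773) = sqrt(-53845) = 11*I*sqrt(445)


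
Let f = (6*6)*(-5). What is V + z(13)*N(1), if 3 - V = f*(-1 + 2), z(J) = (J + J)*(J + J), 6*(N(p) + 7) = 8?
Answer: -10943/3 ≈ -3647.7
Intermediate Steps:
N(p) = -17/3 (N(p) = -7 + (⅙)*8 = -7 + 4/3 = -17/3)
z(J) = 4*J² (z(J) = (2*J)*(2*J) = 4*J²)
f = -180 (f = 36*(-5) = -180)
V = 183 (V = 3 - (-180)*(-1 + 2) = 3 - (-180) = 3 - 1*(-180) = 3 + 180 = 183)
V + z(13)*N(1) = 183 + (4*13²)*(-17/3) = 183 + (4*169)*(-17/3) = 183 + 676*(-17/3) = 183 - 11492/3 = -10943/3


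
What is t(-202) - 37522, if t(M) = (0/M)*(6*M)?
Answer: -37522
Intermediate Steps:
t(M) = 0 (t(M) = 0*(6*M) = 0)
t(-202) - 37522 = 0 - 37522 = -37522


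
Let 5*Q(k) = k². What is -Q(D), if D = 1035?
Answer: -214245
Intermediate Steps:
Q(k) = k²/5
-Q(D) = -1035²/5 = -1071225/5 = -1*214245 = -214245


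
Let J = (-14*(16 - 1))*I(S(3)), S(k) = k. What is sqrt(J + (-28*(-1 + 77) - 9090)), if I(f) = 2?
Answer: 23*I*sqrt(22) ≈ 107.88*I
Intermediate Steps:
J = -420 (J = -14*(16 - 1)*2 = -14*15*2 = -210*2 = -420)
sqrt(J + (-28*(-1 + 77) - 9090)) = sqrt(-420 + (-28*(-1 + 77) - 9090)) = sqrt(-420 + (-28*76 - 9090)) = sqrt(-420 + (-2128 - 9090)) = sqrt(-420 - 11218) = sqrt(-11638) = 23*I*sqrt(22)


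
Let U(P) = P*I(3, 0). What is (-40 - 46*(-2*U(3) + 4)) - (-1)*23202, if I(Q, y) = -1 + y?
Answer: 22702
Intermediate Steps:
U(P) = -P (U(P) = P*(-1 + 0) = P*(-1) = -P)
(-40 - 46*(-2*U(3) + 4)) - (-1)*23202 = (-40 - 46*(-(-2)*3 + 4)) - (-1)*23202 = (-40 - 46*(-2*(-3) + 4)) - 1*(-23202) = (-40 - 46*(6 + 4)) + 23202 = (-40 - 46*10) + 23202 = (-40 - 460) + 23202 = -500 + 23202 = 22702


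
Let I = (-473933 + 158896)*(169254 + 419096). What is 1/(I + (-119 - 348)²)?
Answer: -1/185351800861 ≈ -5.3951e-12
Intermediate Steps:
I = -185352018950 (I = -315037*588350 = -185352018950)
1/(I + (-119 - 348)²) = 1/(-185352018950 + (-119 - 348)²) = 1/(-185352018950 + (-467)²) = 1/(-185352018950 + 218089) = 1/(-185351800861) = -1/185351800861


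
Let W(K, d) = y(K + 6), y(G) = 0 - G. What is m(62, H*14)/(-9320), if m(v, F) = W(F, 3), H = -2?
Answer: -11/4660 ≈ -0.0023605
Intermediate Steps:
y(G) = -G
W(K, d) = -6 - K (W(K, d) = -(K + 6) = -(6 + K) = -6 - K)
m(v, F) = -6 - F
m(62, H*14)/(-9320) = (-6 - (-2)*14)/(-9320) = (-6 - 1*(-28))*(-1/9320) = (-6 + 28)*(-1/9320) = 22*(-1/9320) = -11/4660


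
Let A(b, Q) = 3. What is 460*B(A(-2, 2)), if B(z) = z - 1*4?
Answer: -460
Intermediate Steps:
B(z) = -4 + z (B(z) = z - 4 = -4 + z)
460*B(A(-2, 2)) = 460*(-4 + 3) = 460*(-1) = -460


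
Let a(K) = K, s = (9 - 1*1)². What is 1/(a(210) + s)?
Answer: 1/274 ≈ 0.0036496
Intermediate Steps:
s = 64 (s = (9 - 1)² = 8² = 64)
1/(a(210) + s) = 1/(210 + 64) = 1/274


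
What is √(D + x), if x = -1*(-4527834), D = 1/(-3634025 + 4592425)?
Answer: 7*√53047881372551/23960 ≈ 2127.9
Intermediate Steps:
D = 1/958400 ≈ 1.0434e-6
x = 4527834
√(D + x) = √(1/958400 + 4527834) = √(4339476105601/958400) = 7*√53047881372551/23960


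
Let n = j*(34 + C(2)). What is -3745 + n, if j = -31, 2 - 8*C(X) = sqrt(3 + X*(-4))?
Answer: -19227/4 + 31*I*sqrt(5)/8 ≈ -4806.8 + 8.6648*I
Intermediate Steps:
C(X) = 1/4 - sqrt(3 - 4*X)/8 (C(X) = 1/4 - sqrt(3 + X*(-4))/8 = 1/4 - sqrt(3 - 4*X)/8)
n = -4247/4 + 31*I*sqrt(5)/8 (n = -31*(34 + (1/4 - sqrt(3 - 4*2)/8)) = -31*(34 + (1/4 - sqrt(3 - 8)/8)) = -31*(34 + (1/4 - I*sqrt(5)/8)) = -31*(137/4 - I*sqrt(5)/8) = -4247/4 + 31*I*sqrt(5)/8 ≈ -1061.8 + 8.6648*I)
-3745 + n = -3745 + (-4247/4 + 31*I*sqrt(5)/8) = -19227/4 + 31*I*sqrt(5)/8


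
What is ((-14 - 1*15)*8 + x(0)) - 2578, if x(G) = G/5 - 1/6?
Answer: -16861/6 ≈ -2810.2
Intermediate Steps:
x(G) = -⅙ + G/5 (x(G) = G*(⅕) - 1*⅙ = G/5 - ⅙ = -⅙ + G/5)
((-14 - 1*15)*8 + x(0)) - 2578 = ((-14 - 1*15)*8 + (-⅙ + (⅕)*0)) - 2578 = ((-14 - 15)*8 + (-⅙ + 0)) - 2578 = (-29*8 - ⅙) - 2578 = (-232 - ⅙) - 2578 = -1393/6 - 2578 = -16861/6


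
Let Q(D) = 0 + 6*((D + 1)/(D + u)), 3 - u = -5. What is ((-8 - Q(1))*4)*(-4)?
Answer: 448/3 ≈ 149.33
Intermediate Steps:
u = 8 (u = 3 - 1*(-5) = 3 + 5 = 8)
Q(D) = 6*(1 + D)/(8 + D) (Q(D) = 0 + 6*((D + 1)/(D + 8)) = 0 + 6*((1 + D)/(8 + D)) = 0 + 6*(1 + D)/(8 + D) = 6*(1 + D)/(8 + D))
((-8 - Q(1))*4)*(-4) = ((-8 - 6*(1 + 1)/(8 + 1))*4)*(-4) = ((-8 - 6*2/9)*4)*(-4) = ((-8 - 1*4/3)*4)*(-4) = ((-8 - 4/3)*4)*(-4) = -28/3*4*(-4) = -112/3*(-4) = 448/3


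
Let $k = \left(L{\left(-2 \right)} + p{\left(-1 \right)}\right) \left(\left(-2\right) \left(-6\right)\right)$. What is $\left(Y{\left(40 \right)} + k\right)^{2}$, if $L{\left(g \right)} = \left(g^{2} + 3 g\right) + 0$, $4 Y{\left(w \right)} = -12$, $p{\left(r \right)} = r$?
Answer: $1521$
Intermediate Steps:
$Y{\left(w \right)} = -3$ ($Y{\left(w \right)} = \frac{1}{4} \left(-12\right) = -3$)
$L{\left(g \right)} = g^{2} + 3 g$
$k = -36$ ($k = \left(- 2 \left(3 - 2\right) - 1\right) \left(\left(-2\right) \left(-6\right)\right) = \left(\left(-2\right) 1 - 1\right) 12 = \left(-2 - 1\right) 12 = \left(-3\right) 12 = -36$)
$\left(Y{\left(40 \right)} + k\right)^{2} = \left(-3 - 36\right)^{2} = \left(-39\right)^{2} = 1521$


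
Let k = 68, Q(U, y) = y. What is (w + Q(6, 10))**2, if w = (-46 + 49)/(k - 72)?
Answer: 1369/16 ≈ 85.563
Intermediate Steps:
w = -3/4 (w = (-46 + 49)/(68 - 72) = 3/(-4) = 3*(-1/4) = -3/4 ≈ -0.75000)
(w + Q(6, 10))**2 = (-3/4 + 10)**2 = (37/4)**2 = 1369/16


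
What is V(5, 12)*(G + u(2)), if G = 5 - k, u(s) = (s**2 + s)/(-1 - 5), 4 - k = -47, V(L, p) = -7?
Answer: 329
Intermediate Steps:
k = 51 (k = 4 - 1*(-47) = 4 + 47 = 51)
u(s) = -s/6 - s**2/6 (u(s) = (s + s**2)/(-6) = (s + s**2)*(-1/6) = -s/6 - s**2/6)
G = -46 (G = 5 - 1*51 = 5 - 51 = -46)
V(5, 12)*(G + u(2)) = -7*(-46 - 1/6*2*(1 + 2)) = -7*(-46 - 1/6*2*3) = -7*(-46 - 1) = -7*(-47) = 329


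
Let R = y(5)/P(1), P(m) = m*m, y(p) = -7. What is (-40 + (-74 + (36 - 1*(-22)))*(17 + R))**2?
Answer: 40000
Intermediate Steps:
P(m) = m**2
R = -7 (R = -7/(1**2) = -7/1 = -7*1 = -7)
(-40 + (-74 + (36 - 1*(-22)))*(17 + R))**2 = (-40 + (-74 + (36 - 1*(-22)))*(17 - 7))**2 = (-40 + (-74 + (36 + 22))*10)**2 = (-40 + (-74 + 58)*10)**2 = (-40 - 16*10)**2 = (-40 - 160)**2 = (-200)**2 = 40000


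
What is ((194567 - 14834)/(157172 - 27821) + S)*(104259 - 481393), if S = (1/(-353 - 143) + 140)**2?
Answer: -39205945463702936011/5303735936 ≈ -7.3921e+9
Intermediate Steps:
S = 4821774721/246016 (S = (1/(-496) + 140)**2 = (-1/496 + 140)**2 = (69439/496)**2 = 4821774721/246016 ≈ 19599.)
((194567 - 14834)/(157172 - 27821) + S)*(104259 - 481393) = ((194567 - 14834)/(157172 - 27821) + 4821774721/246016)*(104259 - 481393) = (179733/129351 + 4821774721/246016)*(-377134) = (179733*(1/129351) + 4821774721/246016)*(-377134) = (59911/43117 + 4821774721/246016)*(-377134) = (207915199709933/10607471872)*(-377134) = -39205945463702936011/5303735936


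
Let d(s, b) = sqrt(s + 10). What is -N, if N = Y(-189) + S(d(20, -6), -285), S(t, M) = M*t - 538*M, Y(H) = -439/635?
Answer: -97364111/635 + 285*sqrt(30) ≈ -1.5177e+5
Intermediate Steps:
Y(H) = -439/635 (Y(H) = -439*1/635 = -439/635)
d(s, b) = sqrt(10 + s)
S(t, M) = -538*M + M*t
N = 97364111/635 - 285*sqrt(30) (N = -439/635 - 285*(-538 + sqrt(10 + 20)) = -439/635 - 285*(-538 + sqrt(30)) = -439/635 + (153330 - 285*sqrt(30)) = 97364111/635 - 285*sqrt(30) ≈ 1.5177e+5)
-N = -(97364111/635 - 285*sqrt(30)) = -97364111/635 + 285*sqrt(30)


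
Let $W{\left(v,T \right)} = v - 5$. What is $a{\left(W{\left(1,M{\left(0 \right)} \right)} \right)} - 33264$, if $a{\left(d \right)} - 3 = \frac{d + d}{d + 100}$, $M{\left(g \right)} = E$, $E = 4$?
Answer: $- \frac{399133}{12} \approx -33261.0$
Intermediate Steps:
$M{\left(g \right)} = 4$
$W{\left(v,T \right)} = -5 + v$
$a{\left(d \right)} = 3 + \frac{2 d}{100 + d}$ ($a{\left(d \right)} = 3 + \frac{d + d}{d + 100} = 3 + \frac{2 d}{100 + d}$)
$a{\left(W{\left(1,M{\left(0 \right)} \right)} \right)} - 33264 = \frac{5 \left(60 + \left(-5 + 1\right)\right)}{100 + \left(-5 + 1\right)} - 33264 = \frac{5 \left(60 - 4\right)}{100 - 4} - 33264 = 5 \cdot \frac{1}{96} \cdot 56 - 33264 = \frac{35}{12} - 33264 = - \frac{399133}{12}$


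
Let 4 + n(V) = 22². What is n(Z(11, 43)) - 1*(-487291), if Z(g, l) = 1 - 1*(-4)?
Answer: 487771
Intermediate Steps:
Z(g, l) = 5 (Z(g, l) = 1 + 4 = 5)
n(V) = 480 (n(V) = -4 + 22² = -4 + 484 = 480)
n(Z(11, 43)) - 1*(-487291) = 480 - 1*(-487291) = 480 + 487291 = 487771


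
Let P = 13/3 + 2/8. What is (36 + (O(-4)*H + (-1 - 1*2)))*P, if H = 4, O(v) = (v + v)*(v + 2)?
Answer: 5335/12 ≈ 444.58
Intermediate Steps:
O(v) = 2*v*(2 + v) (O(v) = (2*v)*(2 + v) = 2*v*(2 + v))
P = 55/12 (P = 13*(1/3) + 2*(1/8) = 13/3 + 1/4 = 55/12 ≈ 4.5833)
(36 + (O(-4)*H + (-1 - 1*2)))*P = (36 + ((2*(-4)*(2 - 4))*4 + (-1 - 1*2)))*(55/12) = (36 + ((2*(-4)*(-2))*4 + (-1 - 2)))*(55/12) = (36 + (16*4 - 3))*(55/12) = (36 + (64 - 3))*(55/12) = (36 + 61)*(55/12) = 97*(55/12) = 5335/12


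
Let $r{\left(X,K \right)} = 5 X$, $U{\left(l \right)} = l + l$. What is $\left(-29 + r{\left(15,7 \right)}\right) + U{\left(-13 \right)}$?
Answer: $20$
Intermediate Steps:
$U{\left(l \right)} = 2 l$
$\left(-29 + r{\left(15,7 \right)}\right) + U{\left(-13 \right)} = \left(-29 + 5 \cdot 15\right) + 2 \left(-13\right) = \left(-29 + 75\right) - 26 = 46 - 26 = 20$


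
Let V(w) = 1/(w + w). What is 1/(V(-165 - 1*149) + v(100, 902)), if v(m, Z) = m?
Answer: 628/62799 ≈ 0.010000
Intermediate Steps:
V(w) = 1/(2*w)
1/(V(-165 - 1*149) + v(100, 902)) = 1/(1/(2*(-165 - 1*149)) + 100) = 1/(1/(2*(-165 - 149)) + 100) = 1/((1/2)/(-314) + 100) = 1/((1/2)*(-1/314) + 100) = 1/(-1/628 + 100) = 1/(62799/628) = 628/62799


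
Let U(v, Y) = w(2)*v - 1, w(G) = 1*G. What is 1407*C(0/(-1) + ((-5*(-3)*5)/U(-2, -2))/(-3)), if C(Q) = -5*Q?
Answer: -35175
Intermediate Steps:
w(G) = G
U(v, Y) = -1 + 2*v (U(v, Y) = 2*v - 1 = -1 + 2*v)
1407*C(0/(-1) + ((-5*(-3)*5)/U(-2, -2))/(-3)) = 1407*(-5*(0/(-1) + ((-5*(-3)*5)/(-1 + 2*(-2)))/(-3))) = 1407*(-5*(0*(-1) + ((15*5)/(-1 - 4))*(-⅓))) = 1407*(-5*(0 + (75/(-5))*(-⅓))) = 1407*(-5*(0 + (75*(-⅕))*(-⅓))) = 1407*(-5*(0 - 15*(-⅓))) = 1407*(-5*(0 + 5)) = 1407*(-5*5) = 1407*(-25) = -35175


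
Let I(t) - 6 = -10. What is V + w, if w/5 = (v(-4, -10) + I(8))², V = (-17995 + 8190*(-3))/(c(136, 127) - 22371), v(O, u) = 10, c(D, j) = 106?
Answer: 810053/4453 ≈ 181.91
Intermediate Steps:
I(t) = -4 (I(t) = 6 - 10 = -4)
V = 8513/4453 (V = (-17995 + 8190*(-3))/(106 - 22371) = (-17995 - 24570)/(-22265) = -42565*(-1/22265) = 8513/4453 ≈ 1.9117)
w = 180 (w = 5*(10 - 4)² = 5*6² = 5*36 = 180)
V + w = 8513/4453 + 180 = 810053/4453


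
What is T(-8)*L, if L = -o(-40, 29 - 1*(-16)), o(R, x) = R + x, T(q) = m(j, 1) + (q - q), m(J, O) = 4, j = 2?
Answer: -20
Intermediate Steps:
T(q) = 4 (T(q) = 4 + (q - q) = 4 + 0 = 4)
L = -5 (L = -(-40 + (29 - 1*(-16))) = -(-40 + (29 + 16)) = -(-40 + 45) = -1*5 = -5)
T(-8)*L = 4*(-5) = -20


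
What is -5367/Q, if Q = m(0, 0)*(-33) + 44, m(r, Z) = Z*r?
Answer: -5367/44 ≈ -121.98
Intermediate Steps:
Q = 44 (Q = (0*0)*(-33) + 44 = 0*(-33) + 44 = 0 + 44 = 44)
-5367/Q = -5367/44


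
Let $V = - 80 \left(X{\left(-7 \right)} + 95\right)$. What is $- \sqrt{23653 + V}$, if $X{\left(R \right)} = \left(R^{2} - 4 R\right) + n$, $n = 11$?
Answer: $- \sqrt{9013} \approx -94.937$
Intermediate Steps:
$X{\left(R \right)} = 11 + R^{2} - 4 R$ ($X{\left(R \right)} = \left(R^{2} - 4 R\right) + 11 = 11 + R^{2} - 4 R$)
$V = -14640$ ($V = - 80 \left(\left(11 + \left(-7\right)^{2} - -28\right) + 95\right) = - 80 \left(\left(11 + 49 + 28\right) + 95\right) = - 80 \left(88 + 95\right) = \left(-80\right) 183 = -14640$)
$- \sqrt{23653 + V} = - \sqrt{23653 - 14640} = - \sqrt{9013}$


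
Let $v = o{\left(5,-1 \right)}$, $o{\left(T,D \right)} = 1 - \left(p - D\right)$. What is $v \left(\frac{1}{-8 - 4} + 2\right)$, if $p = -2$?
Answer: $\frac{23}{6} \approx 3.8333$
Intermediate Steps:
$o{\left(T,D \right)} = 3 + D$ ($o{\left(T,D \right)} = 1 - \left(-2 - D\right) = 1 + \left(2 + D\right) = 3 + D$)
$v = 2$ ($v = 3 - 1 = 2$)
$v \left(\frac{1}{-8 - 4} + 2\right) = 2 \left(\frac{1}{-8 - 4} + 2\right) = 2 \left(\frac{1}{-12} + 2\right) = 2 \left(- \frac{1}{12} + 2\right) = 2 \cdot \frac{23}{12} = \frac{23}{6}$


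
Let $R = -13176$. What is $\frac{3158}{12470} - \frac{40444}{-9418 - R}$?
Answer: $- \frac{123117229}{11715565} \approx -10.509$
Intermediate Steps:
$\frac{3158}{12470} - \frac{40444}{-9418 - R} = \frac{3158}{12470} - \frac{40444}{-9418 - -13176} = 3158 \cdot \frac{1}{12470} - \frac{40444}{-9418 + 13176} = \frac{1579}{6235} - \frac{40444}{3758} = \frac{1579}{6235} - \frac{20222}{1879} = - \frac{123117229}{11715565}$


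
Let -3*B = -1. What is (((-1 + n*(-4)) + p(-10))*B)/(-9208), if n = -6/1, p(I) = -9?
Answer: -7/13812 ≈ -0.00050681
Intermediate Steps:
B = ⅓ (B = -⅓*(-1) = ⅓ ≈ 0.33333)
n = -6 (n = -6*1 = -6)
(((-1 + n*(-4)) + p(-10))*B)/(-9208) = (((-1 - 6*(-4)) - 9)*(⅓))/(-9208) = (((-1 + 24) - 9)*(⅓))*(-1/9208) = ((23 - 9)*(⅓))*(-1/9208) = (14*(⅓))*(-1/9208) = (14/3)*(-1/9208) = -7/13812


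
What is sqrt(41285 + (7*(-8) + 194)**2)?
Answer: sqrt(60329) ≈ 245.62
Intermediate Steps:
sqrt(41285 + (7*(-8) + 194)**2) = sqrt(41285 + (-56 + 194)**2) = sqrt(41285 + 138**2) = sqrt(41285 + 19044) = sqrt(60329)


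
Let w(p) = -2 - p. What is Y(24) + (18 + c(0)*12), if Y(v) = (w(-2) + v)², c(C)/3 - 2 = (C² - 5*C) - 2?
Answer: 594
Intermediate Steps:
c(C) = -15*C + 3*C² (c(C) = 6 + 3*((C² - 5*C) - 2) = 6 + 3*(-2 + C² - 5*C) = 6 + (-6 - 15*C + 3*C²) = -15*C + 3*C²)
Y(v) = v² (Y(v) = ((-2 - 1*(-2)) + v)² = ((-2 + 2) + v)² = (0 + v)² = v²)
Y(24) + (18 + c(0)*12) = 24² + (18 + (3*0*(-5 + 0))*12) = 576 + (18 + (3*0*(-5))*12) = 576 + (18 + 0*12) = 576 + (18 + 0) = 576 + 18 = 594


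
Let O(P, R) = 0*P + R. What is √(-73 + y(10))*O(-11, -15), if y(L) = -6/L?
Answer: -12*I*√115 ≈ -128.69*I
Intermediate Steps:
O(P, R) = R (O(P, R) = 0 + R = R)
√(-73 + y(10))*O(-11, -15) = √(-73 - 6/10)*(-15) = √(-73 - 6*⅒)*(-15) = √(-73 - ⅗)*(-15) = √(-368/5)*(-15) = (4*I*√115/5)*(-15) = -12*I*√115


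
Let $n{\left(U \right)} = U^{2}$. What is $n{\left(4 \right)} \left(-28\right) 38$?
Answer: $-17024$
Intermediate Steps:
$n{\left(4 \right)} \left(-28\right) 38 = 4^{2} \left(-28\right) 38 = 16 \left(-28\right) 38 = \left(-448\right) 38 = -17024$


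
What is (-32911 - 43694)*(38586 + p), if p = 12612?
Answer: -3922022790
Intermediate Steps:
(-32911 - 43694)*(38586 + p) = (-32911 - 43694)*(38586 + 12612) = -76605*51198 = -3922022790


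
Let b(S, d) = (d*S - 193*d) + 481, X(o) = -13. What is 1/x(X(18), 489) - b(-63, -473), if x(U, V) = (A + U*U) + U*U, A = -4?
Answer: -40604045/334 ≈ -1.2157e+5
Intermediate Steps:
b(S, d) = 481 - 193*d + S*d (b(S, d) = (S*d - 193*d) + 481 = (-193*d + S*d) + 481 = 481 - 193*d + S*d)
x(U, V) = -4 + 2*U² (x(U, V) = (-4 + U*U) + U*U = (-4 + U²) + U² = -4 + 2*U²)
1/x(X(18), 489) - b(-63, -473) = 1/(-4 + 2*(-13)²) - (481 - 193*(-473) - 63*(-473)) = 1/(-4 + 2*169) - (481 + 91289 + 29799) = 1/(-4 + 338) - 1*121569 = 1/334 - 121569 = -40604045/334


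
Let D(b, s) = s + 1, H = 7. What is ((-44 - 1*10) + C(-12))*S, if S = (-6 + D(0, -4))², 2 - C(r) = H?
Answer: -4779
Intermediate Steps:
C(r) = -5 (C(r) = 2 - 1*7 = 2 - 7 = -5)
D(b, s) = 1 + s
S = 81 (S = (-6 + (1 - 4))² = (-6 - 3)² = (-9)² = 81)
((-44 - 1*10) + C(-12))*S = ((-44 - 1*10) - 5)*81 = ((-44 - 10) - 5)*81 = (-54 - 5)*81 = -59*81 = -4779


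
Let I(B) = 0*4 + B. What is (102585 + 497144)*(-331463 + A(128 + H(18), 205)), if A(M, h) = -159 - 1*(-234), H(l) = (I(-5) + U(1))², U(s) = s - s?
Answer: -198742993852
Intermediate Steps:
U(s) = 0
I(B) = B (I(B) = 0 + B = B)
H(l) = 25 (H(l) = (-5 + 0)² = (-5)² = 25)
A(M, h) = 75 (A(M, h) = -159 + 234 = 75)
(102585 + 497144)*(-331463 + A(128 + H(18), 205)) = (102585 + 497144)*(-331463 + 75) = 599729*(-331388) = -198742993852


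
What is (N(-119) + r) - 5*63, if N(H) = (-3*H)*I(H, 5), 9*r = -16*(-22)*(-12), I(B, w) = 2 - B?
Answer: 127238/3 ≈ 42413.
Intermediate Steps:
r = -1408/3 (r = (-16*(-22)*(-12))/9 = (352*(-12))/9 = (1/9)*(-4224) = -1408/3 ≈ -469.33)
N(H) = -3*H*(2 - H) (N(H) = (-3*H)*(2 - H) = -3*H*(2 - H))
(N(-119) + r) - 5*63 = (3*(-119)*(-2 - 119) - 1408/3) - 5*63 = (3*(-119)*(-121) - 1408/3) - 315 = (43197 - 1408/3) - 315 = 128183/3 - 315 = 127238/3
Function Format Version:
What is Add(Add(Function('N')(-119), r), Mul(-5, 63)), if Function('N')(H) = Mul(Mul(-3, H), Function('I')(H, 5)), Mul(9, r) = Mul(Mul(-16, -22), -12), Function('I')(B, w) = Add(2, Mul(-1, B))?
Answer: Rational(127238, 3) ≈ 42413.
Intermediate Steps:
r = Rational(-1408, 3) (r = Mul(Rational(1, 9), Mul(Mul(-16, -22), -12)) = Mul(Rational(1, 9), Mul(352, -12)) = Mul(Rational(1, 9), -4224) = Rational(-1408, 3) ≈ -469.33)
Function('N')(H) = Mul(-3, H, Add(2, Mul(-1, H))) (Function('N')(H) = Mul(Mul(-3, H), Add(2, Mul(-1, H))) = Mul(-3, H, Add(2, Mul(-1, H))))
Add(Add(Function('N')(-119), r), Mul(-5, 63)) = Add(Add(Mul(3, -119, Add(-2, -119)), Rational(-1408, 3)), Mul(-5, 63)) = Add(Add(Mul(3, -119, -121), Rational(-1408, 3)), -315) = Add(Add(43197, Rational(-1408, 3)), -315) = Add(Rational(128183, 3), -315) = Rational(127238, 3)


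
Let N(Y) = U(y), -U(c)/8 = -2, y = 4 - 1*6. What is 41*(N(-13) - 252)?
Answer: -9676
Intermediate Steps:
y = -2 (y = 4 - 6 = -2)
U(c) = 16 (U(c) = -8*(-2) = 16)
N(Y) = 16
41*(N(-13) - 252) = 41*(16 - 252) = 41*(-236) = -9676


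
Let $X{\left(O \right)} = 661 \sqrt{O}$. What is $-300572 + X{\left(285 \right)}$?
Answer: $-300572 + 661 \sqrt{285} \approx -2.8941 \cdot 10^{5}$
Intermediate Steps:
$-300572 + X{\left(285 \right)} = -300572 + 661 \sqrt{285}$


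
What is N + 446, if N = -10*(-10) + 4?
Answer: 550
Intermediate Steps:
N = 104 (N = 100 + 4 = 104)
N + 446 = 104 + 446 = 550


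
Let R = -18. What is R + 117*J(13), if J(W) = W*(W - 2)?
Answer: 16713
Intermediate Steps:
J(W) = W*(-2 + W)
R + 117*J(13) = -18 + 117*(13*(-2 + 13)) = -18 + 117*(13*11) = -18 + 117*143 = -18 + 16731 = 16713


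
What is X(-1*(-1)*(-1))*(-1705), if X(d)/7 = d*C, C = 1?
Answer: 11935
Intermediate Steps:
X(d) = 7*d (X(d) = 7*(d*1) = 7*d)
X(-1*(-1)*(-1))*(-1705) = (7*(-1*(-1)*(-1)))*(-1705) = (7*(1*(-1)))*(-1705) = (7*(-1))*(-1705) = -7*(-1705) = 11935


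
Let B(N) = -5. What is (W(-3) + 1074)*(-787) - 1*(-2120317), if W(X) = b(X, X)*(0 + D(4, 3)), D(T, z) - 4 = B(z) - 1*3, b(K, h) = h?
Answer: 1265635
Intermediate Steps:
D(T, z) = -4 (D(T, z) = 4 + (-5 - 1*3) = 4 + (-5 - 3) = 4 - 8 = -4)
W(X) = -4*X (W(X) = X*(0 - 4) = X*(-4) = -4*X)
(W(-3) + 1074)*(-787) - 1*(-2120317) = (-4*(-3) + 1074)*(-787) - 1*(-2120317) = (12 + 1074)*(-787) + 2120317 = 1086*(-787) + 2120317 = -854682 + 2120317 = 1265635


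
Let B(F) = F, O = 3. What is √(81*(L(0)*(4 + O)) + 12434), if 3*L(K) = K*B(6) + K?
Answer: √12434 ≈ 111.51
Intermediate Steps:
L(K) = 7*K/3 (L(K) = (K*6 + K)/3 = (6*K + K)/3 = (7*K)/3 = 7*K/3)
√(81*(L(0)*(4 + O)) + 12434) = √(81*(((7/3)*0)*(4 + 3)) + 12434) = √(81*(0*7) + 12434) = √(81*0 + 12434) = √(0 + 12434) = √12434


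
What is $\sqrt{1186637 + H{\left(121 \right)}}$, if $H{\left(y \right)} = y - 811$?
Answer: $7 \sqrt{24203} \approx 1089.0$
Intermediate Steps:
$H{\left(y \right)} = -811 + y$ ($H{\left(y \right)} = y - 811 = -811 + y$)
$\sqrt{1186637 + H{\left(121 \right)}} = \sqrt{1186637 + \left(-811 + 121\right)} = \sqrt{1186637 - 690} = \sqrt{1185947} = 7 \sqrt{24203}$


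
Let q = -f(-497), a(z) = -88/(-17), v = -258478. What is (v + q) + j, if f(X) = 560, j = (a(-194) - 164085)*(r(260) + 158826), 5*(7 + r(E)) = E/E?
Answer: -2215039254502/85 ≈ -2.6059e+10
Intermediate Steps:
a(z) = 88/17 (a(z) = -88*(-1/17) = 88/17)
r(E) = -34/5 (r(E) = -7 + (E/E)/5 = -7 + (⅕)*1 = -7 + ⅕ = -34/5)
j = -2215017236272/85 (j = (88/17 - 164085)*(-34/5 + 158826) = -2789357/17*794096/5 = -2215017236272/85 ≈ -2.6059e+10)
q = -560 (q = -1*560 = -560)
(v + q) + j = (-258478 - 560) - 2215017236272/85 = -259038 - 2215017236272/85 = -2215039254502/85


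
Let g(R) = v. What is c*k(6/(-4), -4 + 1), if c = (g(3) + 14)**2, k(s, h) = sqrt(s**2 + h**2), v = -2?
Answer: 216*sqrt(5) ≈ 482.99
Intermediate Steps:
g(R) = -2
k(s, h) = sqrt(h**2 + s**2)
c = 144 (c = (-2 + 14)**2 = 12**2 = 144)
c*k(6/(-4), -4 + 1) = 144*sqrt((-4 + 1)**2 + (6/(-4))**2) = 144*sqrt((-3)**2 + (6*(-1/4))**2) = 144*sqrt(9 + (-3/2)**2) = 144*sqrt(9 + 9/4) = 144*sqrt(45/4) = 144*(3*sqrt(5)/2) = 216*sqrt(5)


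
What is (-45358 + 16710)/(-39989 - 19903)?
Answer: 7162/14973 ≈ 0.47833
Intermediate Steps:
(-45358 + 16710)/(-39989 - 19903) = -28648/(-59892) = -28648*(-1/59892) = 7162/14973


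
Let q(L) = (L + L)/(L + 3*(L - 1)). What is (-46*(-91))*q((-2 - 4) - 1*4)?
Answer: 83720/43 ≈ 1947.0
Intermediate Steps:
q(L) = 2*L/(-3 + 4*L) (q(L) = (2*L)/(L + 3*(-1 + L)) = (2*L)/(L + (-3 + 3*L)) = (2*L)/(-3 + 4*L) = 2*L/(-3 + 4*L))
(-46*(-91))*q((-2 - 4) - 1*4) = (-46*(-91))*(2*((-2 - 4) - 1*4)/(-3 + 4*((-2 - 4) - 1*4))) = 4186*(2*(-6 - 4)/(-3 + 4*(-6 - 4))) = 4186*(2*(-10)/(-3 + 4*(-10))) = 4186*(2*(-10)/(-3 - 40)) = 4186*(2*(-10)/(-43)) = 4186*(2*(-10)*(-1/43)) = 4186*(20/43) = 83720/43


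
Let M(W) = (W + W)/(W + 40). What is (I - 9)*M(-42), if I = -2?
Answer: -462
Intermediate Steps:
M(W) = 2*W/(40 + W) (M(W) = (2*W)/(40 + W) = 2*W/(40 + W))
(I - 9)*M(-42) = (-2 - 9)*(2*(-42)/(40 - 42)) = -22*(-42)/(-2) = -22*(-42)*(-1)/2 = -11*42 = -462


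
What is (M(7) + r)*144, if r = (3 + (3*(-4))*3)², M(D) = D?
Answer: 157824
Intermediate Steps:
r = 1089 (r = (3 - 12*3)² = (3 - 36)² = (-33)² = 1089)
(M(7) + r)*144 = (7 + 1089)*144 = 1096*144 = 157824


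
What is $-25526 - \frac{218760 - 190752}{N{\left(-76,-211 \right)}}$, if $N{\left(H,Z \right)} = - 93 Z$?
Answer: $- \frac{166974902}{6541} \approx -25527.0$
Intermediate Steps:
$-25526 - \frac{218760 - 190752}{N{\left(-76,-211 \right)}} = -25526 - \frac{218760 - 190752}{\left(-93\right) \left(-211\right)} = -25526 - \frac{218760 - 190752}{19623} = -25526 - 28008 \cdot \frac{1}{19623} = -25526 - \frac{9336}{6541} = - \frac{166974902}{6541}$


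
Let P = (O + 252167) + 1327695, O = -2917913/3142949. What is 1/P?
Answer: 3142949/4965422775125 ≈ 6.3297e-7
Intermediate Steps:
O = -2917913/3142949 (O = -2917913*1/3142949 = -2917913/3142949 ≈ -0.92840)
P = 4965422775125/3142949 (P = (-2917913/3142949 + 252167) + 1327695 = 792545102570/3142949 + 1327695 = 4965422775125/3142949 ≈ 1.5799e+6)
1/P = 1/(4965422775125/3142949) = 3142949/4965422775125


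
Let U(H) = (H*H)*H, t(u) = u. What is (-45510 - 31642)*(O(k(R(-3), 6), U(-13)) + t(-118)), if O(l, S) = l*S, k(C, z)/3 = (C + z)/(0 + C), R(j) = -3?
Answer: -499404896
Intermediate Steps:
U(H) = H³ (U(H) = H²*H = H³)
k(C, z) = 3*(C + z)/C (k(C, z) = 3*((C + z)/(0 + C)) = 3*((C + z)/C) = 3*(C + z)/C)
O(l, S) = S*l
(-45510 - 31642)*(O(k(R(-3), 6), U(-13)) + t(-118)) = (-45510 - 31642)*((-13)³*(3 + 3*6/(-3)) - 118) = -77152*(-2197*(3 + 3*6*(-⅓)) - 118) = -77152*(-2197*(3 - 6) - 118) = -77152*(-2197*(-3) - 118) = -77152*(6591 - 118) = -77152*6473 = -499404896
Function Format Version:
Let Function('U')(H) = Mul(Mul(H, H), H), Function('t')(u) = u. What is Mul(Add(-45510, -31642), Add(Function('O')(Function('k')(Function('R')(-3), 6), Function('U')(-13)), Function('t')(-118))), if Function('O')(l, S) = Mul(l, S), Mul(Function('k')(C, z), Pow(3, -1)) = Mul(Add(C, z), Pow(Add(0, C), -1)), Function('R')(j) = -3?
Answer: -499404896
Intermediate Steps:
Function('U')(H) = Pow(H, 3) (Function('U')(H) = Mul(Pow(H, 2), H) = Pow(H, 3))
Function('k')(C, z) = Mul(3, Pow(C, -1), Add(C, z)) (Function('k')(C, z) = Mul(3, Mul(Add(C, z), Pow(Add(0, C), -1))) = Mul(3, Mul(Add(C, z), Pow(C, -1))) = Mul(3, Mul(Pow(C, -1), Add(C, z))) = Mul(3, Pow(C, -1), Add(C, z)))
Function('O')(l, S) = Mul(S, l)
Mul(Add(-45510, -31642), Add(Function('O')(Function('k')(Function('R')(-3), 6), Function('U')(-13)), Function('t')(-118))) = Mul(Add(-45510, -31642), Add(Mul(Pow(-13, 3), Add(3, Mul(3, 6, Pow(-3, -1)))), -118)) = Mul(-77152, Add(Mul(-2197, Add(3, Mul(3, 6, Rational(-1, 3)))), -118)) = Mul(-77152, Add(Mul(-2197, Add(3, -6)), -118)) = Mul(-77152, Add(Mul(-2197, -3), -118)) = Mul(-77152, Add(6591, -118)) = Mul(-77152, 6473) = -499404896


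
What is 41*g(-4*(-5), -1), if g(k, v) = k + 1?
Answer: 861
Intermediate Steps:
g(k, v) = 1 + k
41*g(-4*(-5), -1) = 41*(1 - 4*(-5)) = 41*(1 + 20) = 41*21 = 861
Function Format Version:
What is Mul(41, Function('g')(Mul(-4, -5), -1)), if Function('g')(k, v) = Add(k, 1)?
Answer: 861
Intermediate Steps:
Function('g')(k, v) = Add(1, k)
Mul(41, Function('g')(Mul(-4, -5), -1)) = Mul(41, Add(1, Mul(-4, -5))) = Mul(41, Add(1, 20)) = Mul(41, 21) = 861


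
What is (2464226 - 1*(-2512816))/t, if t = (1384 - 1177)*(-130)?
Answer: -829507/4485 ≈ -184.95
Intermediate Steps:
t = -26910 (t = 207*(-130) = -26910)
(2464226 - 1*(-2512816))/t = (2464226 - 1*(-2512816))/(-26910) = (2464226 + 2512816)*(-1/26910) = 4977042*(-1/26910) = -829507/4485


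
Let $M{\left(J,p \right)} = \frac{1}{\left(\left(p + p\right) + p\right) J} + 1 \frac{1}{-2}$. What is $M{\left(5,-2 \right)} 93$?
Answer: $- \frac{248}{5} \approx -49.6$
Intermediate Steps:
$M{\left(J,p \right)} = - \frac{1}{2} + \frac{1}{3 J p}$ ($M{\left(J,p \right)} = \frac{1}{\left(2 p + p\right) J} + 1 \left(- \frac{1}{2}\right) = \frac{1}{3 p J} - \frac{1}{2} = \frac{\frac{1}{3} \frac{1}{p}}{J} - \frac{1}{2} = \frac{1}{3 J p} - \frac{1}{2} = - \frac{1}{2} + \frac{1}{3 J p}$)
$M{\left(5,-2 \right)} 93 = \left(- \frac{1}{2} + \frac{1}{3 \cdot 5 \left(-2\right)}\right) 93 = \left(- \frac{1}{2} + \frac{1}{3} \cdot \frac{1}{5} \left(- \frac{1}{2}\right)\right) 93 = \left(- \frac{1}{2} - \frac{1}{30}\right) 93 = \left(- \frac{8}{15}\right) 93 = - \frac{248}{5}$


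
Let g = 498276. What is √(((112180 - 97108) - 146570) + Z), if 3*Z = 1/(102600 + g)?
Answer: 13*I*√70233153263031/300438 ≈ 362.63*I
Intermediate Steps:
Z = 1/1802628 (Z = 1/(3*(102600 + 498276)) = (⅓)/600876 = (⅓)*(1/600876) = 1/1802628 ≈ 5.5475e-7)
√(((112180 - 97108) - 146570) + Z) = √(((112180 - 97108) - 146570) + 1/1802628) = √((15072 - 146570) + 1/1802628) = √(-131498 + 1/1802628) = √(-237041976743/1802628) = 13*I*√70233153263031/300438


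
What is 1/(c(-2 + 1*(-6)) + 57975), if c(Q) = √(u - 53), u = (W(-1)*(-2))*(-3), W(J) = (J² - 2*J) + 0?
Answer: 11595/672220132 - I*√35/3361100660 ≈ 1.7249e-5 - 1.7602e-9*I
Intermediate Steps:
W(J) = J² - 2*J
u = 18 (u = (-(-2 - 1)*(-2))*(-3) = (-1*(-3)*(-2))*(-3) = (3*(-2))*(-3) = -6*(-3) = 18)
c(Q) = I*√35 (c(Q) = √(18 - 53) = √(-35) = I*√35)
1/(c(-2 + 1*(-6)) + 57975) = 1/(I*√35 + 57975) = 1/(57975 + I*√35)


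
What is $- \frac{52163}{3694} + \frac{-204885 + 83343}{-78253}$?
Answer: $- \frac{3632935091}{289066582} \approx -12.568$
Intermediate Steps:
$- \frac{52163}{3694} + \frac{-204885 + 83343}{-78253} = \left(-52163\right) \frac{1}{3694} - - \frac{121542}{78253} = - \frac{52163}{3694} + \frac{121542}{78253} = - \frac{3632935091}{289066582}$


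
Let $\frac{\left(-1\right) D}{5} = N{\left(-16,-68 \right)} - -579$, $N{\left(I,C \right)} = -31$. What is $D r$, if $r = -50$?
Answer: $137000$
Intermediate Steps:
$D = -2740$ ($D = - 5 \left(-31 - -579\right) = - 5 \left(-31 + 579\right) = \left(-5\right) 548 = -2740$)
$D r = \left(-2740\right) \left(-50\right) = 137000$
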